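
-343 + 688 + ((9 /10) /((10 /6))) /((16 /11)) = 276297 /800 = 345.37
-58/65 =-0.89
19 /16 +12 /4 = 4.19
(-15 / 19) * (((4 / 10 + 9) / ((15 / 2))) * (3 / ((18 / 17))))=-799 / 285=-2.80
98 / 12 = 49 / 6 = 8.17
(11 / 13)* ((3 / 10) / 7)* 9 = 297 / 910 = 0.33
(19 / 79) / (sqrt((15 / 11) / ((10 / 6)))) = 0.27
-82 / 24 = -3.42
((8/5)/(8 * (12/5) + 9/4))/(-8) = -4/429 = -0.01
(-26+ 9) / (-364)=17 / 364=0.05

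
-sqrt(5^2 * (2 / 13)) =-5 * sqrt(26) / 13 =-1.96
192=192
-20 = -20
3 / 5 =0.60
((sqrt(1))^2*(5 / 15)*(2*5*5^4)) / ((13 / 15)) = 31250 / 13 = 2403.85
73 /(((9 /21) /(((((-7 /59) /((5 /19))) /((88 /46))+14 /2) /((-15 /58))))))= -433707673 /97350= -4455.14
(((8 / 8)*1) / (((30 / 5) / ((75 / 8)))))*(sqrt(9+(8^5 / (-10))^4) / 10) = sqrt(72057594037933561) / 160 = 1677721.60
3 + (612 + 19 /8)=617.38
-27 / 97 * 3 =-81 / 97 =-0.84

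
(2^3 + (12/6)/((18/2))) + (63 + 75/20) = 2699/36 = 74.97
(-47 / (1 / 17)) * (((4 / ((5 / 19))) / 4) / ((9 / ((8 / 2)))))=-60724 / 45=-1349.42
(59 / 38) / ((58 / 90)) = 2655 / 1102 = 2.41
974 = 974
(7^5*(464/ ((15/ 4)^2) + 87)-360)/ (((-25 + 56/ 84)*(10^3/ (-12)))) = 453691193/ 456250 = 994.39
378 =378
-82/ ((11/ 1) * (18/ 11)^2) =-451/ 162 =-2.78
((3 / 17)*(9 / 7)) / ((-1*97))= -27 / 11543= -0.00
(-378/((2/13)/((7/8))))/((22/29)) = -498771/176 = -2833.93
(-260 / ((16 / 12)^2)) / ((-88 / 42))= 12285 / 176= 69.80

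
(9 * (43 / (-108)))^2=1849 / 144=12.84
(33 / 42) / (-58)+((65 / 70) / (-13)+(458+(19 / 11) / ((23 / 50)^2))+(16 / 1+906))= 6558707129 / 4725028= 1388.08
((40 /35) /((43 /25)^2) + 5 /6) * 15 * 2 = 473575 /12943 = 36.59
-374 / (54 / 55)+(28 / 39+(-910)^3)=-264503554453 / 351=-753571380.21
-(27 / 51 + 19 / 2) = -341 / 34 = -10.03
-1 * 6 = -6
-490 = -490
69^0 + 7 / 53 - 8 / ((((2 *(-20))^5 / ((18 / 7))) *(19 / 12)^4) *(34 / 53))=46524599047761 / 41096727350000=1.13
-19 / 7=-2.71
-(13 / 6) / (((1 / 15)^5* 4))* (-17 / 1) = 55940625 / 8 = 6992578.12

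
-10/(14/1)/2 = -5/14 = -0.36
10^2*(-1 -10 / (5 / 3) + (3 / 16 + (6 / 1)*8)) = 16475 / 4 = 4118.75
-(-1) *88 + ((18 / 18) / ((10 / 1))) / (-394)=346719 / 3940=88.00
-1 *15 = -15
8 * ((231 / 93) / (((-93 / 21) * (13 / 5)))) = -1.73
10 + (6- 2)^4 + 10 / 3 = 808 / 3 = 269.33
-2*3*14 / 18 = -14 / 3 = -4.67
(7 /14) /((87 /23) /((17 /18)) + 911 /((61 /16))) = 23851 /11589484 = 0.00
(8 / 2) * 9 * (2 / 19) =72 / 19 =3.79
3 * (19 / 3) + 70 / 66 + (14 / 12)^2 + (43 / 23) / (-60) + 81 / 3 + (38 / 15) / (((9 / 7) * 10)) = 48.59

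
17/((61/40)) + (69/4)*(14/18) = 24.56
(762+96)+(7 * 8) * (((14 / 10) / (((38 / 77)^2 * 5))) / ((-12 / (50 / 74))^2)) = 30537518209 / 35583048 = 858.20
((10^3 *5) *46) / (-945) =-46000 / 189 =-243.39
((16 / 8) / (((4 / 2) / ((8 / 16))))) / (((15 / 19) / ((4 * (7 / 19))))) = 14 / 15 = 0.93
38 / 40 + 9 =199 / 20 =9.95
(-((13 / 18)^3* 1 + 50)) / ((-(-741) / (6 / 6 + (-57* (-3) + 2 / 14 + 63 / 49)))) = -1340863 / 113724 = -11.79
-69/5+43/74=-4891/370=-13.22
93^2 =8649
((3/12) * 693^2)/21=22869/4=5717.25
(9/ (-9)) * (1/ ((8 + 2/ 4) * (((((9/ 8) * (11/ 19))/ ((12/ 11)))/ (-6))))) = 1.18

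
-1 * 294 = -294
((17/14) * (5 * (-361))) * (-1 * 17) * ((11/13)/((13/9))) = 51642855/2366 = 21827.07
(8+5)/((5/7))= 91/5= 18.20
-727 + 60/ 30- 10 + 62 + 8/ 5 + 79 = -2962/ 5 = -592.40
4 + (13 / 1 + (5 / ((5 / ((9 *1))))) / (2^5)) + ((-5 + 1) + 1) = 457 / 32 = 14.28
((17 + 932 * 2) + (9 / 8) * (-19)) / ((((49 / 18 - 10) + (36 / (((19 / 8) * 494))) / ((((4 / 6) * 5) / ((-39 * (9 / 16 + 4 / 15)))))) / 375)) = -453144121875 / 4922528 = -92055.16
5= 5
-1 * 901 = -901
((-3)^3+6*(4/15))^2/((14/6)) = 48387/175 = 276.50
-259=-259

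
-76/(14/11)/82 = -209/287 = -0.73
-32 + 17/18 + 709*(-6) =-77131/18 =-4285.06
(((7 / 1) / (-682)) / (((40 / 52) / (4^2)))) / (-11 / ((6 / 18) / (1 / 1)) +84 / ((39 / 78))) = -364 / 230175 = -0.00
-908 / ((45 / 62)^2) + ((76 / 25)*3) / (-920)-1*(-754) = -451610077 / 465750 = -969.64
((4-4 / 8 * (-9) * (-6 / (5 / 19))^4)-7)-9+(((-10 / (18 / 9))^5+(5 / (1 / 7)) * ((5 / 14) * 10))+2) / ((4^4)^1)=97282208341 / 80000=1216027.60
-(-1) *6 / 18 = 1 / 3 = 0.33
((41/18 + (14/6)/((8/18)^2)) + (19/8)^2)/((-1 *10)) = -2273/1152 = -1.97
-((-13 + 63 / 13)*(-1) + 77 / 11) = -197 / 13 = -15.15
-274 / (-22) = 137 / 11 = 12.45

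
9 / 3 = 3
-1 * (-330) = 330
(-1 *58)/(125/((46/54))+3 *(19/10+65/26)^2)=-0.28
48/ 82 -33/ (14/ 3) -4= -6019/ 574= -10.49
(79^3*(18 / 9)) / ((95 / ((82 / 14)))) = 40429198 / 665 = 60795.79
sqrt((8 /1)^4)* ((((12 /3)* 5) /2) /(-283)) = -640 /283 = -2.26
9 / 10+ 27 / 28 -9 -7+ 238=31341 / 140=223.86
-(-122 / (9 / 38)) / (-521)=-4636 / 4689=-0.99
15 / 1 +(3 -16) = 2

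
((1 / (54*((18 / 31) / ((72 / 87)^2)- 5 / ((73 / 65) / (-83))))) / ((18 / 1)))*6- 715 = -1553314607387 / 2172468033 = -715.00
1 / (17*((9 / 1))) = 1 / 153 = 0.01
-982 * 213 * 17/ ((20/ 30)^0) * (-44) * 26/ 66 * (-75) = -4622568600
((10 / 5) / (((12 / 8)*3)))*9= 4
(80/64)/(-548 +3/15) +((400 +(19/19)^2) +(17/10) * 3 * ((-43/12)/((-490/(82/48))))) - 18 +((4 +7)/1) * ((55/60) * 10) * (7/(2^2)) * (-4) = -46207508959/143158400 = -322.77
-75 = -75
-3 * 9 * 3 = -81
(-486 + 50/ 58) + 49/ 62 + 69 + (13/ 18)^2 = -120828859/ 291276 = -414.83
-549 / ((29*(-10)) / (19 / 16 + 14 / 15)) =4.01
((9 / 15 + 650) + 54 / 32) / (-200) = -52183 / 16000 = -3.26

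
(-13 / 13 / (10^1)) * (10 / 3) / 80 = -1 / 240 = -0.00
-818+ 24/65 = -53146/65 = -817.63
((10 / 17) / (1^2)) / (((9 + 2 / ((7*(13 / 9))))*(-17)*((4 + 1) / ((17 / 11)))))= -182 / 156519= -0.00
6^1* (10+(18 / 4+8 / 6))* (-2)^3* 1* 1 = -760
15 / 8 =1.88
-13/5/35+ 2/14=0.07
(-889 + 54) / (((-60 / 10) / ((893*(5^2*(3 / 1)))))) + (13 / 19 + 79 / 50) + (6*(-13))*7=4427068288 / 475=9320143.76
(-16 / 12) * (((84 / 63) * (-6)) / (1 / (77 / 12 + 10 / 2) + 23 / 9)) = 13152 / 3259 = 4.04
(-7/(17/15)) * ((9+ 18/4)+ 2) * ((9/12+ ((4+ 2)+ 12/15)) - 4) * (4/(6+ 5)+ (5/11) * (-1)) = 46221/1496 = 30.90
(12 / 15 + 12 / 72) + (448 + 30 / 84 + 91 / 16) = 764419 / 1680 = 455.01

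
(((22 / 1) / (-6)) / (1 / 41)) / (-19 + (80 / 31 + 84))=-13981 / 6285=-2.22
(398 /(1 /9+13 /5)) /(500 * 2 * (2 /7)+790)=0.14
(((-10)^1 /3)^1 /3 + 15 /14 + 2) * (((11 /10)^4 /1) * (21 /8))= 3616327 /480000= 7.53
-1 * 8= -8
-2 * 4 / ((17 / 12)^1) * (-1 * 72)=6912 / 17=406.59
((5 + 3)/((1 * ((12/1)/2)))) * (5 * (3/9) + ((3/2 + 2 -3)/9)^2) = 541/243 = 2.23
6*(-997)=-5982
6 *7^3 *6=12348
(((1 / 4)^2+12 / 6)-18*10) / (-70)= 2847 / 1120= 2.54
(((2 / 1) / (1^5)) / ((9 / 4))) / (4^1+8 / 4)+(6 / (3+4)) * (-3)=-458 / 189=-2.42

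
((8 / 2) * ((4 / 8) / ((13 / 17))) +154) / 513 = 2036 / 6669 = 0.31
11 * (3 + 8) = 121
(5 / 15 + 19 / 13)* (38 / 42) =190 / 117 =1.62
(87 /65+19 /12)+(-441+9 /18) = -341311 /780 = -437.58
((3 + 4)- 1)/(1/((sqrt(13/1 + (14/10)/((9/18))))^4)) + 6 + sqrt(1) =37621/25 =1504.84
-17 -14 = -31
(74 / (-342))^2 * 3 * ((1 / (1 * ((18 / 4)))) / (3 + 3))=1369 / 263169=0.01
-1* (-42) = 42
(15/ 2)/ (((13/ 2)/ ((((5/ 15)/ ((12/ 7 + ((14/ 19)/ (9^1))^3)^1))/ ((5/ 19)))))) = 665028063/ 780282620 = 0.85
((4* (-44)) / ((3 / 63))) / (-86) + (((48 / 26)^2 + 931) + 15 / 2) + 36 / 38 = 272233673 / 276146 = 985.83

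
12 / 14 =6 / 7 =0.86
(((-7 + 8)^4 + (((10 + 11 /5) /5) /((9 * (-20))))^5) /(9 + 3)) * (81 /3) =1845281249155403699 /820125000000000000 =2.25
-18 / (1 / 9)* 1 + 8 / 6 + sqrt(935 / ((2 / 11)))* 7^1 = -482 / 3 + 77* sqrt(170) / 2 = 341.31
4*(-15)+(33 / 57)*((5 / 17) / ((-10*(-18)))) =-697669 / 11628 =-60.00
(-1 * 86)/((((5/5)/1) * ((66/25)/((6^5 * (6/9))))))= -1857600/11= -168872.73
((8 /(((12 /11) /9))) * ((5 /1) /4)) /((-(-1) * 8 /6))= 495 /8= 61.88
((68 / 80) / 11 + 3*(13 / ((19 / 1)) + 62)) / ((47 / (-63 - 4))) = -268.19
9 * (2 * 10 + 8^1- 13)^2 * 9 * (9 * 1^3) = 164025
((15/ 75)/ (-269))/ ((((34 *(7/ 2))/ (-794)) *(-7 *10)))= -397/ 5601925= -0.00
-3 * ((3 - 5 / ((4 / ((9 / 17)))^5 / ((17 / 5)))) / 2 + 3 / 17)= -860108805 / 171051008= -5.03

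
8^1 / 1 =8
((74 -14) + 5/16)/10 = 6.03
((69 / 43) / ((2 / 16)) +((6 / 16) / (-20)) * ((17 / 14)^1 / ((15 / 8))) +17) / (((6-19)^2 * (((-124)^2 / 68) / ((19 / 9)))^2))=14409191177 / 936680804841600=0.00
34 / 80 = 0.42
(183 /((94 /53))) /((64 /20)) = 48495 /1504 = 32.24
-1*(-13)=13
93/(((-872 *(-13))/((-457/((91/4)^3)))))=-340008/1067810107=-0.00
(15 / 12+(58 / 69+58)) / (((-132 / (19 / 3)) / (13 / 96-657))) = 19870836785 / 10492416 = 1893.83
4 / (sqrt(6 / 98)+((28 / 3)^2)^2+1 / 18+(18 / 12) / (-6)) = 156128457744 / 296181587030401- 2939328 * sqrt(3) / 296181587030401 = 0.00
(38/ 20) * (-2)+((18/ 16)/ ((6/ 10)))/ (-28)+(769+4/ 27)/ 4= 5697823/ 30240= 188.42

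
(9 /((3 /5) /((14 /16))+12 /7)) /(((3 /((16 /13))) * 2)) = 0.77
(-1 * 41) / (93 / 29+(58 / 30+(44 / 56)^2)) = -3495660 / 490891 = -7.12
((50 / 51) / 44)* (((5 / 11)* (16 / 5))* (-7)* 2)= -0.45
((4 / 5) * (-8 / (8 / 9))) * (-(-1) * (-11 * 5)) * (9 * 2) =7128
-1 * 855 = -855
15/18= 5/6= 0.83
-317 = -317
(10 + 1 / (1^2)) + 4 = 15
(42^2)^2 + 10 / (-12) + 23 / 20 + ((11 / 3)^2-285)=560056457 / 180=3111424.76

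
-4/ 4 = -1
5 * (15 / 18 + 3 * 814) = 12214.17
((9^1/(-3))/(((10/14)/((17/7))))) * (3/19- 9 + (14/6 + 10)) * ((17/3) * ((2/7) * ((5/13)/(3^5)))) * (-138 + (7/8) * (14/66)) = 12.58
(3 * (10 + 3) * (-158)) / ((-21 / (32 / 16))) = 4108 / 7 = 586.86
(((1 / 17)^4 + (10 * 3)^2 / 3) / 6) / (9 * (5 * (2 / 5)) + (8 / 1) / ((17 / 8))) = 25056301 / 10906860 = 2.30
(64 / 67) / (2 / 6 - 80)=-192 / 16013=-0.01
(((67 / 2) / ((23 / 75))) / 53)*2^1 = 5025 / 1219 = 4.12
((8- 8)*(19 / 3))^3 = 0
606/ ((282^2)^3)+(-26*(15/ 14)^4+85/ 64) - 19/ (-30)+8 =-48906951291121331803/ 2012498473343279040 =-24.30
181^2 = 32761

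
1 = 1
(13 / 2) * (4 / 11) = 26 / 11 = 2.36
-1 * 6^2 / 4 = -9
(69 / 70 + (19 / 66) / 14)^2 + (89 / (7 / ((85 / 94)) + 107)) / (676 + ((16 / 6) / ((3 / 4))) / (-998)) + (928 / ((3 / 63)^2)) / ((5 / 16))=394118864569648200127 / 300947224762800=1309594.61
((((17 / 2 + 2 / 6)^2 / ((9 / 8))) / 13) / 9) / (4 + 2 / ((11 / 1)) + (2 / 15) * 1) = 0.14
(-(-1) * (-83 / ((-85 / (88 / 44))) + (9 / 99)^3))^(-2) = 12799528225 / 48854702961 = 0.26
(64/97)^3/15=262144/13690095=0.02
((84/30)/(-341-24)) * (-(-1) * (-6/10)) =42/9125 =0.00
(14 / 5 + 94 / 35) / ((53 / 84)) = 2304 / 265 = 8.69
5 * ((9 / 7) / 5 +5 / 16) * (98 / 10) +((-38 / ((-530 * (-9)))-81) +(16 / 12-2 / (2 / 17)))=-2623963 / 38160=-68.76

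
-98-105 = -203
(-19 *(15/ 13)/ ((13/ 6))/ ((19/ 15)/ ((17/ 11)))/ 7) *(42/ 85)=-1620/ 1859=-0.87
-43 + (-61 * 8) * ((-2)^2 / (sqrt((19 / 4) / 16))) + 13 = -15616 * sqrt(19) / 19 - 30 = -3612.56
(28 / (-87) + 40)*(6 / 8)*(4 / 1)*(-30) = -103560 / 29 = -3571.03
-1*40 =-40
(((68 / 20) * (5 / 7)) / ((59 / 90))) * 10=37.05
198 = 198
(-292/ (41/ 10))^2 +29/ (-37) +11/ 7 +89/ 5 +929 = 13104486806/ 2176895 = 6019.81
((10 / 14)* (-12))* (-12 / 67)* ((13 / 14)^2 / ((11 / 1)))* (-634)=-19286280 / 252791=-76.29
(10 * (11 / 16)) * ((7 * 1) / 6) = 385 / 48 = 8.02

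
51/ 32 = 1.59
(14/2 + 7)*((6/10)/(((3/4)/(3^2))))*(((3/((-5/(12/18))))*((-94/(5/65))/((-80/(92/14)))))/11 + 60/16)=13842/1375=10.07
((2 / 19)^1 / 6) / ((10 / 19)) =1 / 30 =0.03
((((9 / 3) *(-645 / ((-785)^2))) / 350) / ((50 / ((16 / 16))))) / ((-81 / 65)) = 559 / 3882217500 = 0.00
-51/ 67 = -0.76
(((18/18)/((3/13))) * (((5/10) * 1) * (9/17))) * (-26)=-507/17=-29.82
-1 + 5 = 4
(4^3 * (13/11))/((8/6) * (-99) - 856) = -0.08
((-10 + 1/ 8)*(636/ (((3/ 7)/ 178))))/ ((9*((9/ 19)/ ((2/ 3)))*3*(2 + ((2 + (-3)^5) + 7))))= 49561519/ 84564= 586.08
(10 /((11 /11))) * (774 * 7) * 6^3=11702880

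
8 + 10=18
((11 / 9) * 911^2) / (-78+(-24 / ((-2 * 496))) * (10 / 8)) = -13009.50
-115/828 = -0.14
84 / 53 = 1.58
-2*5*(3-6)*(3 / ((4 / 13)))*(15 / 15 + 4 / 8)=1755 / 4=438.75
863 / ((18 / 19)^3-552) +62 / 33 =13014457 / 41583696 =0.31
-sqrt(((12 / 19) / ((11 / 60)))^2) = -720 / 209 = -3.44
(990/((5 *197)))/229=198/45113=0.00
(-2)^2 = 4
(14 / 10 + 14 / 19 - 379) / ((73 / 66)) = -2362932 / 6935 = -340.73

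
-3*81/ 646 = -243/ 646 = -0.38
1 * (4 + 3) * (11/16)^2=847/256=3.31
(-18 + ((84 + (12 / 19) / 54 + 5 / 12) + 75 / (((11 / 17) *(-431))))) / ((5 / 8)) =429089434 / 4053555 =105.86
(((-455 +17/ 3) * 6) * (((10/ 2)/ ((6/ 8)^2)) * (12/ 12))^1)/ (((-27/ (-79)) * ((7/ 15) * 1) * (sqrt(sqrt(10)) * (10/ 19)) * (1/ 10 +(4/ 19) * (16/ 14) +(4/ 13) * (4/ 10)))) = -346226.75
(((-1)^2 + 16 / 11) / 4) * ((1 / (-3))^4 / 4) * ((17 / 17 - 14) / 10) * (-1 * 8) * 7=91 / 660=0.14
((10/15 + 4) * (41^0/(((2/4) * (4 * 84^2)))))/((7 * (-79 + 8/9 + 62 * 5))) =1/4908624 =0.00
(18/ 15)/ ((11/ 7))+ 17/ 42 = 2699/ 2310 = 1.17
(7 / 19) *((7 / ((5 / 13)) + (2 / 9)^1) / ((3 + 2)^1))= 5803 / 4275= 1.36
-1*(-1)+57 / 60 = 39 / 20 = 1.95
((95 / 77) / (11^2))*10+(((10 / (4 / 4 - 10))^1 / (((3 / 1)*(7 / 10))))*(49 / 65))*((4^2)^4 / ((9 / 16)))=-1367738561830 / 29432403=-46470.50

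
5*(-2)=-10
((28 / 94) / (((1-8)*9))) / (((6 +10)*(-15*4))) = 1 / 203040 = 0.00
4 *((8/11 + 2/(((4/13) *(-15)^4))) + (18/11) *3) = 12555286/556875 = 22.55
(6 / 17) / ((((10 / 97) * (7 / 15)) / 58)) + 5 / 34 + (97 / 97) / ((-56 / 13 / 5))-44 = 380.48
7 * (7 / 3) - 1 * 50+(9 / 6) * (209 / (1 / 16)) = 14947 / 3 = 4982.33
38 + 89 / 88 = 3433 / 88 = 39.01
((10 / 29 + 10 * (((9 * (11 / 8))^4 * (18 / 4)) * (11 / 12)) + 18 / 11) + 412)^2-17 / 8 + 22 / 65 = 1663090130908980920231001017 / 1775556928471040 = 936658298160.62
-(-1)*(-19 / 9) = -19 / 9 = -2.11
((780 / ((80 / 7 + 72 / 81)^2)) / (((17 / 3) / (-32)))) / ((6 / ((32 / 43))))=-24766560 / 6877979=-3.60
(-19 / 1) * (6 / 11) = -114 / 11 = -10.36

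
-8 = -8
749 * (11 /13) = 8239 /13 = 633.77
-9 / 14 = -0.64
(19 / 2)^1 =19 / 2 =9.50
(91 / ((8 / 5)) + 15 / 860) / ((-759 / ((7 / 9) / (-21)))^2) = 19571 / 144467288856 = 0.00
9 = 9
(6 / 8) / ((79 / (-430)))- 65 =-10915 / 158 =-69.08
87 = 87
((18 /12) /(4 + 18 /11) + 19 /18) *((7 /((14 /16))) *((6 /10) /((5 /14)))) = 1652 /93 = 17.76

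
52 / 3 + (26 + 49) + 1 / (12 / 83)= 397 / 4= 99.25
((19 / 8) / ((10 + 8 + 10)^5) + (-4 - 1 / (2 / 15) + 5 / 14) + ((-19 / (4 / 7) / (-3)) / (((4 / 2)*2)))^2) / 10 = -0.35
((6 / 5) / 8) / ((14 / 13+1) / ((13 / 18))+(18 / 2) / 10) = 169 / 4254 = 0.04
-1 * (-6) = 6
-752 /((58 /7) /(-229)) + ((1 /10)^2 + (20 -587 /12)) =45141728 /2175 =20754.82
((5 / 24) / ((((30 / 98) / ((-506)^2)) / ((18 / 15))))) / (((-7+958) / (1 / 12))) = 3136441 / 171180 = 18.32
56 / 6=28 / 3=9.33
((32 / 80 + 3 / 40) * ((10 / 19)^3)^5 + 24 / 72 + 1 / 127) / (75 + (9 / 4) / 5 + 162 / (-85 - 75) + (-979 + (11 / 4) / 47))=-78118056402134751668960 / 207063578981971591213648887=-0.00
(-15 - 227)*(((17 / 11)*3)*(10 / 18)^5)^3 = -299865722656250 / 83881572334857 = -3.57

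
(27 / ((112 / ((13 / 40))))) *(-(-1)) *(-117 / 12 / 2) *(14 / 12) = -4563 / 10240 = -0.45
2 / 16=1 / 8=0.12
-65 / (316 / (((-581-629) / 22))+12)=-3575 / 344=-10.39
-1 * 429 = -429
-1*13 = -13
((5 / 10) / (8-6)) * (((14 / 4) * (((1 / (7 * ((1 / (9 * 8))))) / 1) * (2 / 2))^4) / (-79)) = -3359232 / 27097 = -123.97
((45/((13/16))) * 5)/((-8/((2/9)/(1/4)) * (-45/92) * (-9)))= -6.99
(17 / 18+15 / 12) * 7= 553 / 36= 15.36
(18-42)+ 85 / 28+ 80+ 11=1961 / 28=70.04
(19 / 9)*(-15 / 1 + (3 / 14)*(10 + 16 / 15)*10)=1159 / 63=18.40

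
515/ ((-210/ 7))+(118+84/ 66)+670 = 50959/ 66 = 772.11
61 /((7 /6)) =366 /7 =52.29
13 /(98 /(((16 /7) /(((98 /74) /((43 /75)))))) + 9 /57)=241832 /1845243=0.13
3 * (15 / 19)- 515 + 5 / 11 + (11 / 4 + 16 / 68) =-7236633 / 14212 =-509.19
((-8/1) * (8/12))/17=-16/51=-0.31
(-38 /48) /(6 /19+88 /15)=-0.13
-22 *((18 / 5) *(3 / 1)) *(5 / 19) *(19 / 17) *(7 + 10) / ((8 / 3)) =-891 / 2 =-445.50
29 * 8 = 232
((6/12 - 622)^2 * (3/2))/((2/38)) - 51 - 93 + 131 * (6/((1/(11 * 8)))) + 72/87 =2569979757/232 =11077498.95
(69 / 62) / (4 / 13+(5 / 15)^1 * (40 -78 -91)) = -299 / 11470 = -0.03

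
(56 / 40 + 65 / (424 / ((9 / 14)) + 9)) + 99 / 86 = 6852199 / 2587310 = 2.65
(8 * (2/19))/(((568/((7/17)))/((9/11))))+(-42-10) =-13117550/252263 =-52.00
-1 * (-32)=32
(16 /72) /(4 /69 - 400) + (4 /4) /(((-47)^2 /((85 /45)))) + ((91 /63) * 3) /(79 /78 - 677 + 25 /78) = -3399626579 /556042663026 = -0.01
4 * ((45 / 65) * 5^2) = 900 / 13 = 69.23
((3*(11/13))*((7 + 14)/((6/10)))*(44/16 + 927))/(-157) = -4295445/8164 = -526.14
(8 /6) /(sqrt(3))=4*sqrt(3) /9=0.77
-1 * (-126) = 126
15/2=7.50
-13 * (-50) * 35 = 22750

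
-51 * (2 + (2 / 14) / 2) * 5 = -7395 / 14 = -528.21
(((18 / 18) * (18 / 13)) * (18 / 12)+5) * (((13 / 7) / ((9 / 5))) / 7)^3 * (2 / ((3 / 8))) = 31096000 / 257298363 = 0.12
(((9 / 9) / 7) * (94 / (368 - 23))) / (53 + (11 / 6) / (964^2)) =174707648 / 237890491895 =0.00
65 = 65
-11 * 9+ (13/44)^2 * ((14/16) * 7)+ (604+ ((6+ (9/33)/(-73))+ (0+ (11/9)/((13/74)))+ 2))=68851744853/132283008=520.49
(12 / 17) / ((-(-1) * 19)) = 12 / 323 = 0.04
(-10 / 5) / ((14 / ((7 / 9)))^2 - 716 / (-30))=-15 / 2609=-0.01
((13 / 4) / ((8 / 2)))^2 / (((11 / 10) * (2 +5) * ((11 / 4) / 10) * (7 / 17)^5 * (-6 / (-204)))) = 895.48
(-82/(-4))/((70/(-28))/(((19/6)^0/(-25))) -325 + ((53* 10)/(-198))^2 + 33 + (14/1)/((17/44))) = -6831297/62014721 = -0.11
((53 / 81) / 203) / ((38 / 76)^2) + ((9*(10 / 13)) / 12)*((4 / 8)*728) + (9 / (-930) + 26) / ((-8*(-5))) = 42952682051 / 203893200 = 210.66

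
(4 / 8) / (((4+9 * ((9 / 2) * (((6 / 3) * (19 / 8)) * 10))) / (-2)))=-4 / 7711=-0.00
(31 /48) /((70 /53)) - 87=-290677 /3360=-86.51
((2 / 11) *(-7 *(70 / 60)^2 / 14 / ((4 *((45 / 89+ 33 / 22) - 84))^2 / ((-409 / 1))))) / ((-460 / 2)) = -3239689 / 1583781012000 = -0.00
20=20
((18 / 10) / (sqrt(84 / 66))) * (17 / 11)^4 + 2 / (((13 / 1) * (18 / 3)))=1 / 39 + 751689 * sqrt(154) / 1024870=9.13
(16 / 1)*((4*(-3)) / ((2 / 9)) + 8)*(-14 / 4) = 2576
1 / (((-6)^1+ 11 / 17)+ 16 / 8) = -17 / 57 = -0.30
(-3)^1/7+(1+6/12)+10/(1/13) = 1835/14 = 131.07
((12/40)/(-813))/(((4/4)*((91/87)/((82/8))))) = -3567/986440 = -0.00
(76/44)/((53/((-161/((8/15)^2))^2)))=24932761875/2387968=10440.99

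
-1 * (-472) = 472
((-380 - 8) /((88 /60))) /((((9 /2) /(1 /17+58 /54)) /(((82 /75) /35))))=-3308864 /1590435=-2.08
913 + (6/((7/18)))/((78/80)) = 84523/91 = 928.82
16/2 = 8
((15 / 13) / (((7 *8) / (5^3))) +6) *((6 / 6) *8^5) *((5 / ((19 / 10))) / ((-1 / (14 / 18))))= -426188800 / 741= -575153.58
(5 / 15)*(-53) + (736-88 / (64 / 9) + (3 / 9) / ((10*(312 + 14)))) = 4602849 / 6520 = 705.96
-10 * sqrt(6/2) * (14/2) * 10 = -700 * sqrt(3) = -1212.44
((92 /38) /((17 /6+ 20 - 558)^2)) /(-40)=-207 /979499495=-0.00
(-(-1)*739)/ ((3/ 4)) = 2956/ 3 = 985.33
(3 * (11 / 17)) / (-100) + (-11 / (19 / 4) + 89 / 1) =2799273 / 32300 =86.66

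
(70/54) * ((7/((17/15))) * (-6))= -2450/51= -48.04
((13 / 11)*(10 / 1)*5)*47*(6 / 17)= 183300 / 187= 980.21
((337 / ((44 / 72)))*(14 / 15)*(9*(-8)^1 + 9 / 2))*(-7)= 2675106 / 11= 243191.45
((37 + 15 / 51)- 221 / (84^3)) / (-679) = -375770579 / 6841582272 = -0.05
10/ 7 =1.43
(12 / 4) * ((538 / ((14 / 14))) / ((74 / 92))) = 74244 / 37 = 2006.59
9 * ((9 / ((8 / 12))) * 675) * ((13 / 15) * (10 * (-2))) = -1421550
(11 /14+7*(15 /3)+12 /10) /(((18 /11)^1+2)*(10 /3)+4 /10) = 85437 /28924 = 2.95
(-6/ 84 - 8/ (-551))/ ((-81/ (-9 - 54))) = -439/ 9918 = -0.04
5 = 5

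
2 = 2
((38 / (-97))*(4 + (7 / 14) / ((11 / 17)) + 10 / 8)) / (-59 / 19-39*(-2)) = -95665 / 3036682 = -0.03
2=2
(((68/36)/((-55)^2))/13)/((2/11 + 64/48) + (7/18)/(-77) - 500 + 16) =-34/341530475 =-0.00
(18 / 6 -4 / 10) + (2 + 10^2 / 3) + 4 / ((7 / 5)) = 4283 / 105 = 40.79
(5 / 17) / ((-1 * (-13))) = 0.02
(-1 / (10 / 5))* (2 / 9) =-1 / 9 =-0.11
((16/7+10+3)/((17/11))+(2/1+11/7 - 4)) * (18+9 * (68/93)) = 232.59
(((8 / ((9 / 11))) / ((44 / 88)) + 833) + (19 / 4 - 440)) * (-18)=-15023 / 2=-7511.50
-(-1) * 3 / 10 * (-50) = -15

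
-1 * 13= -13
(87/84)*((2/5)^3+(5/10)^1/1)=4089/7000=0.58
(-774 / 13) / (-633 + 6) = 258 / 2717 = 0.09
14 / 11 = 1.27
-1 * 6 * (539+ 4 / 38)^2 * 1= -629514294 / 361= -1743806.91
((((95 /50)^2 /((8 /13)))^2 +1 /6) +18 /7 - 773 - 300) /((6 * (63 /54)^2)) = -13921810771 /109760000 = -126.84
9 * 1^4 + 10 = 19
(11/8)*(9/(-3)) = -33/8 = -4.12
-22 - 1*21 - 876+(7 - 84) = -996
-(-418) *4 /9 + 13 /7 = 11821 /63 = 187.63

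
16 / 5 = 3.20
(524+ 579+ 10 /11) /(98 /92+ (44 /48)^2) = 40217616 /69421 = 579.33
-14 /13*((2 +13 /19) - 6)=882 /247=3.57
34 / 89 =0.38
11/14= 0.79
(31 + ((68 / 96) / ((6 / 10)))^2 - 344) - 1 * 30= -1770887 / 5184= -341.61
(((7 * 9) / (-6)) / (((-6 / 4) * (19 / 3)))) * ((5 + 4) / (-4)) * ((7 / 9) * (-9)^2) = -11907 / 76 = -156.67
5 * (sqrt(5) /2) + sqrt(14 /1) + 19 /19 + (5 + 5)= sqrt(14) + 5 * sqrt(5) /2 + 11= 20.33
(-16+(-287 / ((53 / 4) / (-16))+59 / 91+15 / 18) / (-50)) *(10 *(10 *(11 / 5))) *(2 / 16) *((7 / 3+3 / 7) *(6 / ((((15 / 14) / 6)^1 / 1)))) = -4239153358 / 72345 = -58596.36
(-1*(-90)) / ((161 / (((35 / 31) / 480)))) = 15 / 11408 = 0.00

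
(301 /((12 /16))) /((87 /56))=67424 /261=258.33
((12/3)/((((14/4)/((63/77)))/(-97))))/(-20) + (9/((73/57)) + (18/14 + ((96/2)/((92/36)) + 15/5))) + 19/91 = 292770722/8403395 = 34.84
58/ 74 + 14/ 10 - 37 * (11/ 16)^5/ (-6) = 3644142319/ 1163919360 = 3.13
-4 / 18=-2 / 9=-0.22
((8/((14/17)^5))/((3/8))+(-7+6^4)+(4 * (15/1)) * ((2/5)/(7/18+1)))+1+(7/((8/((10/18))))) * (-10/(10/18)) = 6831289513/5042100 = 1354.85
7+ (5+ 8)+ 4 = 24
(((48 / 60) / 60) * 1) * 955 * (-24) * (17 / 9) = -25976 / 45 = -577.24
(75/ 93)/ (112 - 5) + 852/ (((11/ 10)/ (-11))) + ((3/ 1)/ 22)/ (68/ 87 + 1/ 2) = -69322913458/ 8136601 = -8519.89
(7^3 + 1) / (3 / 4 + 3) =91.73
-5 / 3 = -1.67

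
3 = 3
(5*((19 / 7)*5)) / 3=475 / 21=22.62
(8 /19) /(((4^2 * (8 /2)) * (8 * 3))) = 1 /3648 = 0.00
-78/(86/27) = -1053/43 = -24.49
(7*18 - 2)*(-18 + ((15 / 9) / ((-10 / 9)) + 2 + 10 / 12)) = -6200 / 3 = -2066.67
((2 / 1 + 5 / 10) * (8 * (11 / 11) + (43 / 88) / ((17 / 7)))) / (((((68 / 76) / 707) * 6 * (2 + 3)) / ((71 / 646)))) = 615866993 / 10376256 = 59.35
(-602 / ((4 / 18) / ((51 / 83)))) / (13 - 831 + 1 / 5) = 230265 / 113129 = 2.04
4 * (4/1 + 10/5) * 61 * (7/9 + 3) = 16592/3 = 5530.67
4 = 4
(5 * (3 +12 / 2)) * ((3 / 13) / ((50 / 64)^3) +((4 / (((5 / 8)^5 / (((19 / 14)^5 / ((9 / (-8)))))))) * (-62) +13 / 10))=654072330265699 / 1365568750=478974.30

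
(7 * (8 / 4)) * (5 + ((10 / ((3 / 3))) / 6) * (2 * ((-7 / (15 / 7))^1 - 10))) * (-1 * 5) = 24710 / 9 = 2745.56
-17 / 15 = -1.13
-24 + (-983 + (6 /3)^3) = -999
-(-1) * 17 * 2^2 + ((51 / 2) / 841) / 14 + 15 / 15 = 1624863 / 23548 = 69.00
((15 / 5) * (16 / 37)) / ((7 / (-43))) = -2064 / 259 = -7.97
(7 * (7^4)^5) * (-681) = -380369733440716408767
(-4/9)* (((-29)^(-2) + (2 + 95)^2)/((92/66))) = -174085340/58029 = -2999.97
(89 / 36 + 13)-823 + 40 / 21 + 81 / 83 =-16829999 / 20916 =-804.65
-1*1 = -1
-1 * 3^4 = -81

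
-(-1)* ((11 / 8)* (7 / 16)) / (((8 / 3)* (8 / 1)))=231 / 8192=0.03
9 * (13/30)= 39/10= 3.90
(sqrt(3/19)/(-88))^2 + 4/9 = 588571/1324224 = 0.44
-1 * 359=-359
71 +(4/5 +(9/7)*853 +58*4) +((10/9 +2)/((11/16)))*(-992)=-10701778/3465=-3088.54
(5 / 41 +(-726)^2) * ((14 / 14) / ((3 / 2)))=43220242 / 123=351384.08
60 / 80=3 / 4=0.75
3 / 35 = 0.09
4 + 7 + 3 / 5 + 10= 21.60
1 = 1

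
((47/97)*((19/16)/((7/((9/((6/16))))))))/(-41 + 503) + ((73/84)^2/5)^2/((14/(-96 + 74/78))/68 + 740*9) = 2382025599370055993/557400260928269404800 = 0.00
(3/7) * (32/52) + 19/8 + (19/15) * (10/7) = 9715/2184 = 4.45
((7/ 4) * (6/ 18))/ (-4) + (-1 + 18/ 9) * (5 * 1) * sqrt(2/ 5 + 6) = -7/ 48 + 4 * sqrt(10) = 12.50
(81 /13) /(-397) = -81 /5161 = -0.02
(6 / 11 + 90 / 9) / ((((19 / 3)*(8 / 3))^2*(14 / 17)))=0.04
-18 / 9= -2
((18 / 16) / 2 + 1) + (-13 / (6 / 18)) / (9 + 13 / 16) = -2.41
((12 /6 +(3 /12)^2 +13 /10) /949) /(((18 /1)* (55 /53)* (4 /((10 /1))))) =14257 /30064320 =0.00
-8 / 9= -0.89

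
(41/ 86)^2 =1681/ 7396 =0.23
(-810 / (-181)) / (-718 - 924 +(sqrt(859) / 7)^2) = -13230 / 4802473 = -0.00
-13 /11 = -1.18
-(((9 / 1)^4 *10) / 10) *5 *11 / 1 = -360855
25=25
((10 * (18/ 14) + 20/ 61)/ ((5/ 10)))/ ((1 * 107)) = 11260/ 45689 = 0.25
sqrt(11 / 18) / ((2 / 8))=2 * sqrt(22) / 3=3.13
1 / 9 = 0.11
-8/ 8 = -1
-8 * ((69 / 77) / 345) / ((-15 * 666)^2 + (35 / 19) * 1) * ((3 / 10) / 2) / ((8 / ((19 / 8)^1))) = -1083 / 116806039196000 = -0.00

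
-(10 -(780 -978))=-208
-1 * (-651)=651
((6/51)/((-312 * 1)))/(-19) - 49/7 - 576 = -29376203/50388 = -583.00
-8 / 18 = -0.44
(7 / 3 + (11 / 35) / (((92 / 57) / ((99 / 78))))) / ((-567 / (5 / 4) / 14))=-648113 / 8137584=-0.08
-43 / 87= -0.49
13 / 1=13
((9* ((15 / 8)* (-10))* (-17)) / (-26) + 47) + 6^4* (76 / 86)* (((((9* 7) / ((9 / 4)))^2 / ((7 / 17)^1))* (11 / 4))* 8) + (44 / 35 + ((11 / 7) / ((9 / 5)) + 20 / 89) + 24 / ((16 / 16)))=6014669772619373 / 125372520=47974386.83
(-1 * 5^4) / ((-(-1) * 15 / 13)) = -1625 / 3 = -541.67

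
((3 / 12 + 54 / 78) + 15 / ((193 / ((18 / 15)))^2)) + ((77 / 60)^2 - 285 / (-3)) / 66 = 276963752653 / 115054711200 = 2.41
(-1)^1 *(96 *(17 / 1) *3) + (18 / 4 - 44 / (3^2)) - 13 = -88369 / 18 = -4909.39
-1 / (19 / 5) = -5 / 19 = -0.26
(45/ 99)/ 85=1/ 187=0.01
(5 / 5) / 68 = 1 / 68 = 0.01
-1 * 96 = -96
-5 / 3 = -1.67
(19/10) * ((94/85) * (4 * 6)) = 21432/425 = 50.43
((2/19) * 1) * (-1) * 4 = -8/19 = -0.42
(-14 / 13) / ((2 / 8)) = -56 / 13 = -4.31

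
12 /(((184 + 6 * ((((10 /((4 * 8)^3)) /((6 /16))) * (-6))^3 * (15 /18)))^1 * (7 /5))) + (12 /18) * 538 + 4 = 167208325708864 /460993154979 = 362.71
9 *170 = 1530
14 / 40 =7 / 20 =0.35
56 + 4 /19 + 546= 11442 /19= 602.21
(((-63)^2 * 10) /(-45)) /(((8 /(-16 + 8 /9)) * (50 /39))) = 32487 /25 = 1299.48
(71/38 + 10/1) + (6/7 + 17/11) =41757/2926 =14.27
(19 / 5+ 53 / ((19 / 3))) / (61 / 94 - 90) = -108664 / 797905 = -0.14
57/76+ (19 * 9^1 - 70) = 101.75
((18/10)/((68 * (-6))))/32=-3/21760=-0.00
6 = 6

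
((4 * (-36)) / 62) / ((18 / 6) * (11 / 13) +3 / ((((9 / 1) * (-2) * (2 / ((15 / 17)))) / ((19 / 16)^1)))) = -1018368 / 1074739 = -0.95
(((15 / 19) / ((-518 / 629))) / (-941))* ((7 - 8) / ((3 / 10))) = -425 / 125153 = -0.00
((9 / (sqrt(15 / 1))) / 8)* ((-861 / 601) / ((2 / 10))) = -2583* sqrt(15) / 4808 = -2.08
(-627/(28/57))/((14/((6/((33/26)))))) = -42237/98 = -430.99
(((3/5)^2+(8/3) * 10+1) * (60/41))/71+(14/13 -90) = -16716276/189215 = -88.35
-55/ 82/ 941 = -0.00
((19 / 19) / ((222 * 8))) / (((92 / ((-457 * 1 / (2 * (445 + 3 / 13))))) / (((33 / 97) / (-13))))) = 5027 / 61156100608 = 0.00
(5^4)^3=244140625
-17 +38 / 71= -1169 / 71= -16.46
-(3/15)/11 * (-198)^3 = 705672/5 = 141134.40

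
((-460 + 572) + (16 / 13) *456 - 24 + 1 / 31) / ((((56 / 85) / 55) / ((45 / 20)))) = 1572721425 / 12896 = 121954.20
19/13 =1.46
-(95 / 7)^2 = -9025 / 49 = -184.18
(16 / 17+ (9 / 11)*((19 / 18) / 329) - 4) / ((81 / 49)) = -877457 / 474606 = -1.85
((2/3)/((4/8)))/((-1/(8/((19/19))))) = -32/3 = -10.67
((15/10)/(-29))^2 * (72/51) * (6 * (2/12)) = 54/14297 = 0.00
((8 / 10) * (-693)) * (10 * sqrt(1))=-5544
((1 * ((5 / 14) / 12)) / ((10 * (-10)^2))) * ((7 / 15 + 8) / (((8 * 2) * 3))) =127 / 24192000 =0.00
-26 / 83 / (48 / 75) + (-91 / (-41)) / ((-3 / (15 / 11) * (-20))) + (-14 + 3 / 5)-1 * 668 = -1020931193 / 1497320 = -681.84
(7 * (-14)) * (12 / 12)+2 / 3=-292 / 3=-97.33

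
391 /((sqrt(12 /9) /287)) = 112217 * sqrt(3) /2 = 97182.77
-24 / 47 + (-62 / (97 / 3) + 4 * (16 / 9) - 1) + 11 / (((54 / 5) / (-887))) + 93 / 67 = -14817881077 / 16494462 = -898.35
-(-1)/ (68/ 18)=9/ 34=0.26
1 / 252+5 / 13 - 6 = -18383 / 3276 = -5.61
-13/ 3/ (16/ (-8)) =13/ 6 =2.17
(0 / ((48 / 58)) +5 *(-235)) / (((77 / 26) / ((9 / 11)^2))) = -2474550 / 9317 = -265.60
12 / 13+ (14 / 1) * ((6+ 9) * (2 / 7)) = 792 / 13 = 60.92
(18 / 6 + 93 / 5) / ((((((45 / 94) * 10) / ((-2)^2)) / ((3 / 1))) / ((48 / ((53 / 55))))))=3573504 / 1325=2696.98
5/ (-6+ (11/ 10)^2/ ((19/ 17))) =-9500/ 9343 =-1.02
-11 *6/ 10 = -6.60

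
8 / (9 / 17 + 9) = 68 / 81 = 0.84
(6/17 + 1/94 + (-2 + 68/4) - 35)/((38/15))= -470685/60724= -7.75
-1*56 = -56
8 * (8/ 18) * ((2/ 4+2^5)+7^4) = 77872/ 9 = 8652.44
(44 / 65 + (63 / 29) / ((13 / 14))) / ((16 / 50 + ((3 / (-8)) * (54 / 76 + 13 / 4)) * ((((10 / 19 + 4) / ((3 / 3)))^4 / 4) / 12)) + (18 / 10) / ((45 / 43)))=-2252655826240 / 8175427451789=-0.28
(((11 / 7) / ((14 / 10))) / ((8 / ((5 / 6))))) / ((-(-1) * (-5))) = -0.02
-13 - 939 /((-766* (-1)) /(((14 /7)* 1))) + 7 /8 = -44663 /3064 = -14.58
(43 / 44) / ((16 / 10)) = 0.61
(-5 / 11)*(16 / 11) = -80 / 121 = -0.66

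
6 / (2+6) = 3 / 4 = 0.75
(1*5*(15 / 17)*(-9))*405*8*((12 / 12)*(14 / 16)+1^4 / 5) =-2351025 / 17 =-138295.59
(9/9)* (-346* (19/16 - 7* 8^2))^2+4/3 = 4588852043443/192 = 23900271059.60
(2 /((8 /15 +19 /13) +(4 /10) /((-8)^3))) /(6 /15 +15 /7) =698880 /1771901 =0.39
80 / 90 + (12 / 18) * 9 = 62 / 9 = 6.89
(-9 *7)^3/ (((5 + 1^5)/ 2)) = -83349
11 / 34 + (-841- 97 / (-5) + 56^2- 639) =284873 / 170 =1675.72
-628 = -628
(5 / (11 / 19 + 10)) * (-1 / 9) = -95 / 1809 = -0.05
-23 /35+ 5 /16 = -193 /560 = -0.34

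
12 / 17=0.71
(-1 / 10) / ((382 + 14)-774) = 1 / 3780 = 0.00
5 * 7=35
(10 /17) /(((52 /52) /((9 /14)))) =45 /119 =0.38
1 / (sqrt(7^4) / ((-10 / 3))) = -10 / 147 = -0.07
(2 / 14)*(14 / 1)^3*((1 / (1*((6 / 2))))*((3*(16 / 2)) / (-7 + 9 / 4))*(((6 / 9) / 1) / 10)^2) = -12544 / 4275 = -2.93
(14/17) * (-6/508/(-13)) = 21/28067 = 0.00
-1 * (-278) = 278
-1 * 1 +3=2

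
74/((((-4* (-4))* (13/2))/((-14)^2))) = 1813/13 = 139.46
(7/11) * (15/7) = 15/11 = 1.36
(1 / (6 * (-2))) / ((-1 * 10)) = 1 / 120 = 0.01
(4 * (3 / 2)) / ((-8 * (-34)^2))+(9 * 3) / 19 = 124791 / 87856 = 1.42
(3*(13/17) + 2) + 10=14.29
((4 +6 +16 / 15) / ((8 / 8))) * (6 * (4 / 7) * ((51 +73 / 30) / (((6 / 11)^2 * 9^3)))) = 4599694 / 492075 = 9.35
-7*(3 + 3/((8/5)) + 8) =-90.12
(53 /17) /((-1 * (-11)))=53 /187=0.28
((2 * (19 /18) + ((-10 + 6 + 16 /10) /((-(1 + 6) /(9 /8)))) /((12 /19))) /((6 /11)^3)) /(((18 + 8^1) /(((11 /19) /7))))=5285401 /99066240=0.05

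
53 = 53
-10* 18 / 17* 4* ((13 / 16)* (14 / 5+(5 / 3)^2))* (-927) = 3024801 / 17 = 177929.47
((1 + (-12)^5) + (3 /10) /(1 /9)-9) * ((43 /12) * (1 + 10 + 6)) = -1819000663 /120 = -15158338.86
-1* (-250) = 250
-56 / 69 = -0.81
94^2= 8836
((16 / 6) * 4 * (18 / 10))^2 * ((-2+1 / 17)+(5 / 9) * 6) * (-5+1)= -872448 / 425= -2052.82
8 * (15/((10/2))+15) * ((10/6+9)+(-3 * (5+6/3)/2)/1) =24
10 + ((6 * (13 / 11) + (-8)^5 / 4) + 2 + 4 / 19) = -1708094 / 209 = -8172.70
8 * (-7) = -56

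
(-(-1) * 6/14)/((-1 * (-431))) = 3/3017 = 0.00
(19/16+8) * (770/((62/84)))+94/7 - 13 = 8319837/868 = 9585.07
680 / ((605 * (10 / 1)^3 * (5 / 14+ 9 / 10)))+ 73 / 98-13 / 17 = -2097023 / 110872300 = -0.02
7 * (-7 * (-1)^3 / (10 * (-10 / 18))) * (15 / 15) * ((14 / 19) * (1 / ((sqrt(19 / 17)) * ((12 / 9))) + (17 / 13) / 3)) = -9261 * sqrt(323) / 36100-17493 / 6175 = -7.44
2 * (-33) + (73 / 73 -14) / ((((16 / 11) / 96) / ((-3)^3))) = 23100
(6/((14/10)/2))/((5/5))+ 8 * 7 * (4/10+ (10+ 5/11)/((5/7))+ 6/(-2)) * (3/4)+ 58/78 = 514.84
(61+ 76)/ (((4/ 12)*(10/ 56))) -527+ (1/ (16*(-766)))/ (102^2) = 1131408865147/ 637557120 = 1774.60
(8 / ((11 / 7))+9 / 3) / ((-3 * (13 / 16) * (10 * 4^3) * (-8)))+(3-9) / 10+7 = 878681 / 137280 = 6.40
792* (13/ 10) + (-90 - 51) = 4443/ 5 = 888.60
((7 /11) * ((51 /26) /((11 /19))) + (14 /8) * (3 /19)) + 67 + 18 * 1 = 10452367 /119548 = 87.43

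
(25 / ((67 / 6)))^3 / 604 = 843750 / 45415213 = 0.02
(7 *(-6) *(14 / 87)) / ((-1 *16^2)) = 49 / 1856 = 0.03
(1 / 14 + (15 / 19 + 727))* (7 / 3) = 64537 / 38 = 1698.34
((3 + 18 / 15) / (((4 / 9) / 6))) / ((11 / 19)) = 10773 / 110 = 97.94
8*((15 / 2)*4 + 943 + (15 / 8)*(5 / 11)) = 7790.82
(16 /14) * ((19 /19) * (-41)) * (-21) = 984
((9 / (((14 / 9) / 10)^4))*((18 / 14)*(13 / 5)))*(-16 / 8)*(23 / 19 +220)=-7259351199750 / 319333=-22732856.30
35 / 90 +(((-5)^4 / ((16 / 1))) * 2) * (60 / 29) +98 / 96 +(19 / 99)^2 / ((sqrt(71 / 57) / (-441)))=680887 / 4176-17689 * sqrt(4047) / 77319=148.49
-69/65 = -1.06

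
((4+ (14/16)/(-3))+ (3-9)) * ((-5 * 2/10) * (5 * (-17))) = -4675/24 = -194.79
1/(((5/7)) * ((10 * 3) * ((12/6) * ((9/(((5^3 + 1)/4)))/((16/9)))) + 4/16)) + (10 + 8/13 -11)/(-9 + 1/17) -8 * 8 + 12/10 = -171363507/2736760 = -62.62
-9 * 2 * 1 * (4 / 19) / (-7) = 0.54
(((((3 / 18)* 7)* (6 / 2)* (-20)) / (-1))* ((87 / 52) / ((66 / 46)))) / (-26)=-23345 / 7436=-3.14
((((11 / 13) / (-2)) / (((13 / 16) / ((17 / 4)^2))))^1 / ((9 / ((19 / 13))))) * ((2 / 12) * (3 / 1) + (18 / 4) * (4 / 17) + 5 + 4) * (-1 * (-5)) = -6377635 / 79092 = -80.64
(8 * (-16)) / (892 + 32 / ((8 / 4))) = -32 / 227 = -0.14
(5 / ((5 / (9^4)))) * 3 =19683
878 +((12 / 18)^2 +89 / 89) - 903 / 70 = 77989 / 90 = 866.54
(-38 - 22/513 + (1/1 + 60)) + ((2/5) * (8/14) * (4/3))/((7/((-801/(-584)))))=211179529/9175005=23.02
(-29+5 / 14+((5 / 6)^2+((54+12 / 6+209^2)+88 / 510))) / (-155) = -936251581 / 3320100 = -281.99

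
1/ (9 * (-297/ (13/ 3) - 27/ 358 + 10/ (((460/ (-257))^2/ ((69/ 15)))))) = -10704200/ 5226846093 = -0.00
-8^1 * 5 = -40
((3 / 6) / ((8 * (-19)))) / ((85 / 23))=-23 / 25840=-0.00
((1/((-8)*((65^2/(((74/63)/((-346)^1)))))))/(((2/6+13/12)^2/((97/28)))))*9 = 32301/20701257850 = 0.00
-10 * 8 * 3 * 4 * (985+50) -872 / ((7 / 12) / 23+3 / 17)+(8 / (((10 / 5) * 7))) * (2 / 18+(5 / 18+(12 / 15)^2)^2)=-997919.86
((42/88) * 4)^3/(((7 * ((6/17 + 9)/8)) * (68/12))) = 10584/70543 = 0.15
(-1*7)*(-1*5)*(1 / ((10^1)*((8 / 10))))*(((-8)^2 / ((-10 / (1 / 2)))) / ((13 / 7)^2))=-686 / 169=-4.06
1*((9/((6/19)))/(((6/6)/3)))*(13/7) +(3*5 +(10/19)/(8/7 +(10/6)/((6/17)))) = 34179393/196574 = 173.88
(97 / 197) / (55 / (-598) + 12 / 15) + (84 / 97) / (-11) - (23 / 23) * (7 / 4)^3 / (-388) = 71827578741 / 113917768448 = 0.63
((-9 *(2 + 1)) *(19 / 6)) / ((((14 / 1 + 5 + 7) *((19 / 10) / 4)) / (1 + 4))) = -450 / 13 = -34.62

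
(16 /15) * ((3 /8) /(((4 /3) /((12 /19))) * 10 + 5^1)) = 0.02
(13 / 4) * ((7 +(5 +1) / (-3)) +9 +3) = 221 / 4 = 55.25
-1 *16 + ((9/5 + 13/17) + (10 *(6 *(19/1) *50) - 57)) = 4839013/85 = 56929.56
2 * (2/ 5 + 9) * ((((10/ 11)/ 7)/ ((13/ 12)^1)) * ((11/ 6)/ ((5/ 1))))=376/ 455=0.83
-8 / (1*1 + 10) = -8 / 11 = -0.73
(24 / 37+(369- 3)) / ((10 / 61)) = 2236.56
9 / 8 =1.12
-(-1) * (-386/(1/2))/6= -386/3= -128.67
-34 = -34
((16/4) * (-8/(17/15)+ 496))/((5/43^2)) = 61475552/85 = 723241.79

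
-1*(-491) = 491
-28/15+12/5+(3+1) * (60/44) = 988/165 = 5.99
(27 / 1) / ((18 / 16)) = 24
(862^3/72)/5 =80062991/45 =1779177.58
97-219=-122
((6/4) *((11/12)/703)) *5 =55/5624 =0.01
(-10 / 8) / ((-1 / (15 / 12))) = 25 / 16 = 1.56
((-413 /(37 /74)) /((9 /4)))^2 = 10916416 /81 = 134770.57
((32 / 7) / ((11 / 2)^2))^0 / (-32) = -1 / 32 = -0.03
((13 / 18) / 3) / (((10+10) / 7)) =91 / 1080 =0.08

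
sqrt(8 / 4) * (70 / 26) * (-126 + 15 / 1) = -3885 * sqrt(2) / 13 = -422.63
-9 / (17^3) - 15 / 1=-73704 / 4913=-15.00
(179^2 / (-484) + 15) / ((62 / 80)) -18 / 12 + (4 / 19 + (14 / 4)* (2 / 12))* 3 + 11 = -15446407 / 285076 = -54.18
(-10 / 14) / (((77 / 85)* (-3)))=0.26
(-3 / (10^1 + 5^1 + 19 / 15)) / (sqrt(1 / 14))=-0.69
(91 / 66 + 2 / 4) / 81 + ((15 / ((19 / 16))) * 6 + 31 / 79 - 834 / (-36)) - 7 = 92.37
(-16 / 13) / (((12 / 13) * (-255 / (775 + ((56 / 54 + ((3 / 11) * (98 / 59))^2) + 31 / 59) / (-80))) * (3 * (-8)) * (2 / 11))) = -41474727721 / 44662622400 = -0.93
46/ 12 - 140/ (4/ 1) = -187/ 6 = -31.17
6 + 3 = 9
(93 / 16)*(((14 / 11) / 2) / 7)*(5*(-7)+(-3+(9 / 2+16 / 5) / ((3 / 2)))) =-15283 / 880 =-17.37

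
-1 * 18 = -18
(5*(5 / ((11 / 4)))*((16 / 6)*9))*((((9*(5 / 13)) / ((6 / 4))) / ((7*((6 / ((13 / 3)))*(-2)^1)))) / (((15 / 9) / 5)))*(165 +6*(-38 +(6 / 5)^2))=4235.84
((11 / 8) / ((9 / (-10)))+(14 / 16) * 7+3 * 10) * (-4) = -2491 / 18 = -138.39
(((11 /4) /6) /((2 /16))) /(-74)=-11 /222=-0.05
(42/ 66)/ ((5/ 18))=126/ 55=2.29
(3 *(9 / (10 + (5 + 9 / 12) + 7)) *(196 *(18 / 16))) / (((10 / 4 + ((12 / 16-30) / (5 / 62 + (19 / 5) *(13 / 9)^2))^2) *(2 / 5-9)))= -78623185472856 / 40922158611191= -1.92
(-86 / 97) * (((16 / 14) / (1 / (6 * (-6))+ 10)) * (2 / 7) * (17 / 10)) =-421056 / 8531635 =-0.05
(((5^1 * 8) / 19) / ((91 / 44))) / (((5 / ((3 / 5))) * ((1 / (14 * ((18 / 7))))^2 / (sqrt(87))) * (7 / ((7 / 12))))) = 114048 * sqrt(87) / 8645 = 123.05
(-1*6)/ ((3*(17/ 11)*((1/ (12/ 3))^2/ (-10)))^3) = 10903552000/ 44217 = 246591.85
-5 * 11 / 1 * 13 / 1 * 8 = -5720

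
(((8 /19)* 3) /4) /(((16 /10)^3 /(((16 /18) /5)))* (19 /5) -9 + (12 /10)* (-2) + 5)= 375 /96368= 0.00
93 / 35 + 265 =9368 / 35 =267.66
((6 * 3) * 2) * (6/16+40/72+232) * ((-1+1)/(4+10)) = 0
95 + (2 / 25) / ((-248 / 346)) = 147077 / 1550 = 94.89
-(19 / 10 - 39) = 371 / 10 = 37.10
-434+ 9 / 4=-1727 / 4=-431.75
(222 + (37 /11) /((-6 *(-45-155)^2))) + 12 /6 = 591359963 /2640000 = 224.00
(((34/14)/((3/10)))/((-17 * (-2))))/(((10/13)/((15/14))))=65/196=0.33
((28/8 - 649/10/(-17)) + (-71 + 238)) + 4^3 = 20257/85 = 238.32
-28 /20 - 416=-2087 /5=-417.40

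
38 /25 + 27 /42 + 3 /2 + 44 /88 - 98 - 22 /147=-690803 /7350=-93.99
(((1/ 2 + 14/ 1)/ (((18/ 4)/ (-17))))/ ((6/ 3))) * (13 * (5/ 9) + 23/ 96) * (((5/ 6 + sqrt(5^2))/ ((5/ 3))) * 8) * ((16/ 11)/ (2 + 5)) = -1059457/ 891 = -1189.07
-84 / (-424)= 21 / 106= 0.20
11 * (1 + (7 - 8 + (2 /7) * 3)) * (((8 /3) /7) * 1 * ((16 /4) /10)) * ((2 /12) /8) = 22 /735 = 0.03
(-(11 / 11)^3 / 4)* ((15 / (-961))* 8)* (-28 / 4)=-0.22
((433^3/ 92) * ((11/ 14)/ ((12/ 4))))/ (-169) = -893010107/ 653016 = -1367.52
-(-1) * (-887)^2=786769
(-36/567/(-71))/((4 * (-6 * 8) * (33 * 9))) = -1/63767088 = -0.00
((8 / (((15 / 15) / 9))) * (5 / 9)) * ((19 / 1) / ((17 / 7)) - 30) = -15080 / 17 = -887.06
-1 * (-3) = 3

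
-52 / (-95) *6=3.28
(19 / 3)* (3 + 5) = 152 / 3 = 50.67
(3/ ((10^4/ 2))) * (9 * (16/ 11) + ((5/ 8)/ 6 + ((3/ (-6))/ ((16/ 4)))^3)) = 0.01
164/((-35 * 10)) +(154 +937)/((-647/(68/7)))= -1907754/113225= -16.85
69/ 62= 1.11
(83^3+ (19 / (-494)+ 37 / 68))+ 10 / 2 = 505464575 / 884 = 571792.51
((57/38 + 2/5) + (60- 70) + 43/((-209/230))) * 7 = -810803/2090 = -387.94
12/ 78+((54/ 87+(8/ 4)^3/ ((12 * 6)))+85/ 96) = 192295/ 108576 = 1.77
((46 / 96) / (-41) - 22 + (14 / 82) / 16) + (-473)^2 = 220127687 / 984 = 223707.00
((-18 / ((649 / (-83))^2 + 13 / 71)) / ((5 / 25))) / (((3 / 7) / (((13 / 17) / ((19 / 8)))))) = -890196580 / 807360787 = -1.10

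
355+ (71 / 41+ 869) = 50255 / 41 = 1225.73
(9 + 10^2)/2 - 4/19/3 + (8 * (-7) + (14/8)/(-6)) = -283/152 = -1.86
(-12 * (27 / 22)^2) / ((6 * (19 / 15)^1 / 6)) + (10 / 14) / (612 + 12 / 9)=-84498783 / 5922224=-14.27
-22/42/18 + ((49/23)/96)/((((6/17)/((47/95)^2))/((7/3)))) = 1899817/278980800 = 0.01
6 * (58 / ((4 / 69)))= 6003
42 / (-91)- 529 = -6883 / 13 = -529.46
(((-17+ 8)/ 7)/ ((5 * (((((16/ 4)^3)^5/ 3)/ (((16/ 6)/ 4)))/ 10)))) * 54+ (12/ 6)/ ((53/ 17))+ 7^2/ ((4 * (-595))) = 2628082682821/ 4232556052480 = 0.62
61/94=0.65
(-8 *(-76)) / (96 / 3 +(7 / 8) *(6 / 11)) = 26752 / 1429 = 18.72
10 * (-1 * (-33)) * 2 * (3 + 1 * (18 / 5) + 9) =10296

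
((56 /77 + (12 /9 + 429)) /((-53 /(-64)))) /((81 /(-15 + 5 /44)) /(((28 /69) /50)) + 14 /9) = -156531900 /201144911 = -0.78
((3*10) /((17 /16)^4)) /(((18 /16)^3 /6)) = 671088640 /6765201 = 99.20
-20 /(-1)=20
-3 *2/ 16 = -3/ 8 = -0.38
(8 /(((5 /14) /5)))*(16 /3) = 1792 /3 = 597.33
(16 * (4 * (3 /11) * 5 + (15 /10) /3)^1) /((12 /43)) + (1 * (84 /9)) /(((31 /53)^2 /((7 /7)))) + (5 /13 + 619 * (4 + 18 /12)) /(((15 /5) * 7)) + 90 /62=1024034841 /1923922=532.26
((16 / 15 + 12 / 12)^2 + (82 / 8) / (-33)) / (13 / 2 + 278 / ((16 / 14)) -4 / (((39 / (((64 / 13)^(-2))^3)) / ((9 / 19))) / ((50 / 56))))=89589530281115648 / 5649528186283293675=0.02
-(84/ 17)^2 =-7056/ 289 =-24.42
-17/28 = -0.61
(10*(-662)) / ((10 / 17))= -11254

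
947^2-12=896797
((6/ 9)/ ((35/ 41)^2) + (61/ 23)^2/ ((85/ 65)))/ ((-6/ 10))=-208005241/ 19829565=-10.49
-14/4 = -7/2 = -3.50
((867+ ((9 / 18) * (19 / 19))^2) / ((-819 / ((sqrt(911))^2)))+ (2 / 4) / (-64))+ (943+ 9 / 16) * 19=16963.01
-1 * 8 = -8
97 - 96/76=1819/19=95.74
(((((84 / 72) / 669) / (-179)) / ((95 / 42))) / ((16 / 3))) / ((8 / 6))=-147 / 242695360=-0.00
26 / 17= 1.53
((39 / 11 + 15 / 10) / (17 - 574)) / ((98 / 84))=-333 / 42889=-0.01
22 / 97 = 0.23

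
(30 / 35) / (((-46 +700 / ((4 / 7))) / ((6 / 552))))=1 / 126546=0.00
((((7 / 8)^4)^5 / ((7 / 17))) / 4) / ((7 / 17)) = 470611529796119761 / 4611686018427387904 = 0.10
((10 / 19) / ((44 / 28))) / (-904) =-35 / 94468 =-0.00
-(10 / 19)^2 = -100 / 361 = -0.28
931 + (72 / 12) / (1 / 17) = 1033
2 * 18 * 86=3096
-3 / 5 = -0.60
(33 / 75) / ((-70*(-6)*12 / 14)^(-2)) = 57024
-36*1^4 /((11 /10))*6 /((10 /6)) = -1296 /11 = -117.82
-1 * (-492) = 492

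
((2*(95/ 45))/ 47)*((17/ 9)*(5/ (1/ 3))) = 3230/ 1269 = 2.55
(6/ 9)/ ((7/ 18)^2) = 216/ 49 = 4.41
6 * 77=462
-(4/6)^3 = -8/27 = -0.30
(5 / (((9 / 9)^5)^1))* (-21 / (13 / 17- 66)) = 1785 / 1109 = 1.61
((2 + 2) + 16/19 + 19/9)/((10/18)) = 1189/95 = 12.52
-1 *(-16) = 16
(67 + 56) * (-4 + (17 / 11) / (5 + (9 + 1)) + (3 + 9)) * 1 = 54817 / 55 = 996.67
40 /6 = 20 /3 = 6.67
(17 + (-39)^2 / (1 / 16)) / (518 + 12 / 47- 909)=-1144591 / 18365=-62.32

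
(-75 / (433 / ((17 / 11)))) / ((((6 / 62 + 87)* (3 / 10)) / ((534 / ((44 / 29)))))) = -6800935 / 1886148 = -3.61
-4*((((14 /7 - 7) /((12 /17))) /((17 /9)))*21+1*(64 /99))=30929 /99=312.41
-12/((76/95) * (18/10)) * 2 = -50/3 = -16.67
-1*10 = -10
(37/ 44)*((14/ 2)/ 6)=259/ 264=0.98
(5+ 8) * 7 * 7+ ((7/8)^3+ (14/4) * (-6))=315735/512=616.67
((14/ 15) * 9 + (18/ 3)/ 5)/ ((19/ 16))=768/ 95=8.08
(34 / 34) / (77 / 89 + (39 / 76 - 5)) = -6764 / 24497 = -0.28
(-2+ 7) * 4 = 20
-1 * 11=-11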